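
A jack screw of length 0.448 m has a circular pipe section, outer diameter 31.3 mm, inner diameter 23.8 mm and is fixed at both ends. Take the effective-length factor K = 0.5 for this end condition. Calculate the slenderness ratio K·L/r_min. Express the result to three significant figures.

d_o = 31.3 mm, d_i = 23.8 mm
I = π(d_o⁴ − d_i⁴)/64 = π(31.3⁴ − 23.80⁴)/64 = 3.136×10^4 mm⁴
A = 324.6 mm²;  r_min = √(I/A) = √(3.136×10^4/324.6) = 9.830 mm
L_e = K·L = 0.5 × 0.448 m = 0.2240 m = 224.00 mm
λ = L_e / r_min = 224.00 / 9.830 = 22.8

λ ≈ 22.8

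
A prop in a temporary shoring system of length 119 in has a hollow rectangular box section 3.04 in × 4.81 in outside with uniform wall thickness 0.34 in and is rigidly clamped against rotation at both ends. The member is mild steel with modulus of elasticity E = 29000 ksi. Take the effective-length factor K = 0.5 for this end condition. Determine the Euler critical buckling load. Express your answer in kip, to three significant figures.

Inner dimensions: h_i = 4.81 − 2×0.34 = 4.130 in, b_i = 3.04 − 2×0.34 = 2.360 in
Weak-axis I_min = (h_o·b_o³ − h_i·b_i³)/12 with b_o = 3.04, b_i = 2.360 in (shorter outer/inner sides).
I_min = (4.81×3.04³ − 4.130×2.360³)/12 = 6.737 in⁴
Effective length L_e = K·L = 0.5 × 119 = 59.50 in
P_cr = π²EI / L_e² = π² × 29000×10³ × 6.737 / 59.50² = 5.447×10^5 lb

P_cr ≈ 545 kip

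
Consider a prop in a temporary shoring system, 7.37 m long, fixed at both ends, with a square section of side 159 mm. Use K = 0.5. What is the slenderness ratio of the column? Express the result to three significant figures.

λ ≈ 80.3

For a square r = a/√12 = 159/√12 = 45.90 mm
L_e = K·L = 0.5 × 7.37 m = 3.685 m = 3685.0 mm
λ = L_e / r_min = 3685.0 / 45.90 = 80.3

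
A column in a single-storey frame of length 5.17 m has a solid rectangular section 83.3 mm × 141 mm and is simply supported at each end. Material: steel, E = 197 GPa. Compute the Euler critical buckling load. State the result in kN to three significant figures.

Buckling occurs about the weak axis: I_min = h·b³/12 with b = 83.3 mm (the shorter side).
I_min = 141×83.3³/12 = 6.792×10^6 mm⁴
I = 6.792×10^6 mm⁴ = 6.792×10^-6 m⁴
Effective length L_e = K·L = 1 × 5.17 = 5.170 m
P_cr = π²EI / L_e² = π² × 197×10⁹ × 6.792×10^-6 / 5.170² = 4.940×10^5 N

P_cr ≈ 494 kN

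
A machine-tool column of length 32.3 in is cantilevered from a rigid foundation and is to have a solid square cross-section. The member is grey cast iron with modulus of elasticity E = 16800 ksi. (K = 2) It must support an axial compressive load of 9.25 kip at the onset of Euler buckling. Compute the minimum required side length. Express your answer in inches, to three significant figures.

a ≈ 1.29 in

L_e = K·L = 2 × 32.3 = 64.60 in
Required I = P_cr·L_e²/(π²E) = 9.250×10^3 × 64.60² / (π² × 1.68×10^7) = 0.2328 in⁴
Solid square: I = a⁴/12  ⇒  a = (12I)^(1/4) = (12×0.2328)^(1/4) = 1.29 in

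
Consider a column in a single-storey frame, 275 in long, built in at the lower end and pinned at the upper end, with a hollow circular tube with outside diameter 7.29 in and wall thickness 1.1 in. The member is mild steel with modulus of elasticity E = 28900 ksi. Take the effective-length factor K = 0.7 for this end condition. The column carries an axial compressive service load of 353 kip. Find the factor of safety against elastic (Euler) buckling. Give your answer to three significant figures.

n ≈ 2.30

Inner diameter d_i = 7.29 − 2×1.1 = 5.090 in
I = π(d_o⁴ − d_i⁴)/64 = π(7.29⁴ − 5.090⁴)/64 = 105.7 in⁴
Effective length L_e = K·L = 0.7 × 275 = 192.5 in
P_cr = π²EI / L_e² = π² × 28900×10³ × 105.7 / 192.5² = 8.135×10^5 lb
Factor of safety n = P_cr / P = 813.51 / 353 = 2.30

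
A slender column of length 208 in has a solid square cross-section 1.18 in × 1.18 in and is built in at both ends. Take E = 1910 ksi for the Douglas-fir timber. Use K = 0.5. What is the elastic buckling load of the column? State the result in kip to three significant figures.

I = a⁴/12 = 1.18⁴/12 = 0.1616 in⁴
Effective length L_e = K·L = 0.5 × 208 = 104.0 in
P_cr = π²EI / L_e² = π² × 1910×10³ × 0.1616 / 104.0² = 281.6 lb

P_cr ≈ 0.282 kip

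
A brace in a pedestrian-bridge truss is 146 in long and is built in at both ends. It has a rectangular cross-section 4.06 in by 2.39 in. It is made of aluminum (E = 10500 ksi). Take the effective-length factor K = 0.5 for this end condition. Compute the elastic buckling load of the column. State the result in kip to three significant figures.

P_cr ≈ 89.8 kip

Buckling occurs about the weak axis: I_min = h·b³/12 with b = 2.39 in (the shorter side).
I_min = 4.06×2.39³/12 = 4.619 in⁴
Effective length L_e = K·L = 0.5 × 146 = 73.00 in
P_cr = π²EI / L_e² = π² × 10500×10³ × 4.619 / 73.00² = 8.982×10^4 lb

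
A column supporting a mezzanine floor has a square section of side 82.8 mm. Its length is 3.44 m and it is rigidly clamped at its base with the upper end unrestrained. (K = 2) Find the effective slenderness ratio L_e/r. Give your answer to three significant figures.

λ ≈ 288

I = a⁴/12 = 82.8⁴/12 = 3.917×10^6 mm⁴
A = 6.856×10^3 mm²;  r_min = √(I/A) = √(3.917×10^6/6.856×10^3) = 23.90 mm
L_e = K·L = 2 × 3.44 m = 6.880 m = 6880.0 mm
λ = L_e / r_min = 6880.0 / 23.90 = 288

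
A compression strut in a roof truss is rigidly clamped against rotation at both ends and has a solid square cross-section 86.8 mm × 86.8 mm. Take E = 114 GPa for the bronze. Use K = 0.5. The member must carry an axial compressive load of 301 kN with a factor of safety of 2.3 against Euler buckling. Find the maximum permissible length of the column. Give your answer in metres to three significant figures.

I = a⁴/12 = 86.8⁴/12 = 4.730×10^6 mm⁴
I = 4.730×10^-6 m⁴
Required critical load P_cr = n·P = 2.3 × 301 = 692.3 kN = 6.923×10^5 N
From P_cr = π²EI/(K·L)²:  L = (1/K)·√(π²EI/P_cr) = (1/0.5)·√(π²×1.14×10^11×4.730×10^-6/6.923×10^5)
L = 5.55 m

L_max ≈ 5.55 m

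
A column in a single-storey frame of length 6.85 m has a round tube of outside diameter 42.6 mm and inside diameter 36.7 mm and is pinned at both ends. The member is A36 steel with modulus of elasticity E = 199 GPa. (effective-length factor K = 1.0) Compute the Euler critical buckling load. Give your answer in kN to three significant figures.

P_cr ≈ 3.04 kN

d_o = 42.6 mm, d_i = 36.7 mm
I = π(d_o⁴ − d_i⁴)/64 = π(42.6⁴ − 36.70⁴)/64 = 7.261×10^4 mm⁴
I = 7.261×10^4 mm⁴ = 7.261×10^-8 m⁴
Effective length L_e = K·L = 1 × 6.85 = 6.850 m
P_cr = π²EI / L_e² = π² × 199×10⁹ × 7.261×10^-8 / 6.850² = 3.039×10^3 N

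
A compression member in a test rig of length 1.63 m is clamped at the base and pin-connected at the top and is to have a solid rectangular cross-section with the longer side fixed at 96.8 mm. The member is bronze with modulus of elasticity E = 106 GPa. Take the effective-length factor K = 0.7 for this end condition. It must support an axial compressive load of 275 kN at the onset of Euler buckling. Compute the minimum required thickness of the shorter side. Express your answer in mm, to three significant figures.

L_e = K·L = 0.7 × 1.63 = 1.141 m
Required I = P_cr·L_e²/(π²E) = 2.750×10^5 × 1.141² / (π² × 1.06×10^11) = 3.422×10^-7 m⁴
I_req = 3.422×10^5 mm⁴
Rectangle, weak axis: I_min = h·b³/12 with h = 96.8 mm fixed  ⇒  b = (12I/h)^(1/3) = 34.9 mm

b ≈ 34.9 mm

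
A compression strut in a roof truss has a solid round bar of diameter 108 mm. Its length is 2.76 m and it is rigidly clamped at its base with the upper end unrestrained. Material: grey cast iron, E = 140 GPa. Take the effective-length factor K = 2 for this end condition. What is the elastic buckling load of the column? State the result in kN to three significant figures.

I = πd⁴/64 = π×108⁴/64 = 6.678×10^6 mm⁴
I = 6.678×10^6 mm⁴ = 6.678×10^-6 m⁴
Effective length L_e = K·L = 2 × 2.76 = 5.520 m
P_cr = π²EI / L_e² = π² × 140×10⁹ × 6.678×10^-6 / 5.520² = 3.028×10^5 N

P_cr ≈ 303 kN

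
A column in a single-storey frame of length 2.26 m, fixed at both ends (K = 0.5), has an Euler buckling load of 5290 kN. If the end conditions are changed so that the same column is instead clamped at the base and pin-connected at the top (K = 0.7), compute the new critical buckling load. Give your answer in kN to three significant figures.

P_cr ≈ 2700 kN

P_cr ∝ 1/K², so P_cr,new = P_cr,old × (K_old/K_new)² = 5290 × (0.5/0.7)²
= 5290 × 0.5102 = 2700 kN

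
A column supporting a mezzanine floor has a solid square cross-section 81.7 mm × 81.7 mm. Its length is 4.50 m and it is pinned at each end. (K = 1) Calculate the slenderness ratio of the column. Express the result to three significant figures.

For a square r = a/√12 = 81.7/√12 = 23.58 mm
L_e = K·L = 1 × 4.50 m = 4.500 m = 4500.0 mm
λ = L_e / r_min = 4500.0 / 23.58 = 191

λ ≈ 191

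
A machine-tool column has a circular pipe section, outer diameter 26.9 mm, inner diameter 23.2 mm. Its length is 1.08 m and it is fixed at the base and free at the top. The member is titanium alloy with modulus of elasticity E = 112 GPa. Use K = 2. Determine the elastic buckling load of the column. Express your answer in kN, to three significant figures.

P_cr ≈ 2.72 kN

d_o = 26.9 mm, d_i = 23.2 mm
I = π(d_o⁴ − d_i⁴)/64 = π(26.9⁴ − 23.20⁴)/64 = 1.148×10^4 mm⁴
I = 1.148×10^4 mm⁴ = 1.148×10^-8 m⁴
Effective length L_e = K·L = 2 × 1.08 = 2.160 m
P_cr = π²EI / L_e² = π² × 112×10⁹ × 1.148×10^-8 / 2.160² = 2.720×10^3 N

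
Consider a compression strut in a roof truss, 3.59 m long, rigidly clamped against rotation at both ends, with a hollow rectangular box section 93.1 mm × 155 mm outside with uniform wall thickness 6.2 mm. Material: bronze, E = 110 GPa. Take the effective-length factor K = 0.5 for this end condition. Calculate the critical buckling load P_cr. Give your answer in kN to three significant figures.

Inner dimensions: h_i = 155 − 2×6.2 = 142.6 mm, b_i = 93.1 − 2×6.2 = 80.70 mm
Weak-axis I_min = (h_o·b_o³ − h_i·b_i³)/12 with b_o = 93.1, b_i = 80.70 mm (shorter outer/inner sides).
I_min = (155×93.1³ − 142.6×80.70³)/12 = 4.178×10^6 mm⁴
I = 4.178×10^6 mm⁴ = 4.178×10^-6 m⁴
Effective length L_e = K·L = 0.5 × 3.59 = 1.795 m
P_cr = π²EI / L_e² = π² × 110×10⁹ × 4.178×10^-6 / 1.795² = 1.408×10^6 N

P_cr ≈ 1410 kN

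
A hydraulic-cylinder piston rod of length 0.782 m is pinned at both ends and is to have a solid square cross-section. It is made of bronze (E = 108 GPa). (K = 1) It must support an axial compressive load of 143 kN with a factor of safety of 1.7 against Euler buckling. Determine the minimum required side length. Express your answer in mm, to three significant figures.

a ≈ 36.0 mm

Required P_cr = n·P = 1.7 × 143 = 243.1 kN
L_e = K·L = 1 × 0.782 = 0.7820 m
Required I = P_cr·L_e²/(π²E) = 2.431×10^5 × 0.7820² / (π² × 1.08×10^11) = 1.395×10^-7 m⁴
I_req = 1.395×10^5 mm⁴
Solid square: I = a⁴/12  ⇒  a = (12I)^(1/4) = (12×1.395×10^5)^(1/4) = 36.0 mm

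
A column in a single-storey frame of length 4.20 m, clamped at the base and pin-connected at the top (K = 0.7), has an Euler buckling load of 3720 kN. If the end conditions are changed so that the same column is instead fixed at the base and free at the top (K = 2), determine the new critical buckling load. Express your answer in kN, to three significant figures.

P_cr ∝ 1/K², so P_cr,new = P_cr,old × (K_old/K_new)² = 3720 × (0.7/2)²
= 3720 × 0.1225 = 456 kN

P_cr ≈ 456 kN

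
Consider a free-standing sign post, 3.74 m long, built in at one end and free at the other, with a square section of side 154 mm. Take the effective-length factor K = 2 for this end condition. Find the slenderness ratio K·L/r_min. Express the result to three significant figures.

I = a⁴/12 = 154⁴/12 = 4.687×10^7 mm⁴
A = 2.372×10^4 mm²;  r_min = √(I/A) = √(4.687×10^7/2.372×10^4) = 44.46 mm
L_e = K·L = 2 × 3.74 m = 7.480 m = 7480.0 mm
λ = L_e / r_min = 7480.0 / 44.46 = 168

λ ≈ 168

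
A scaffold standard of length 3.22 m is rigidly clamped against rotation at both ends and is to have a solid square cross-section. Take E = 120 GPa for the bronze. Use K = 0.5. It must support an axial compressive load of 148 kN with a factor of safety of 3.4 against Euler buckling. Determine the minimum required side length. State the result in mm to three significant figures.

a ≈ 60.3 mm

Required P_cr = n·P = 3.4 × 148 = 503.2 kN
L_e = K·L = 0.5 × 3.22 = 1.610 m
Required I = P_cr·L_e²/(π²E) = 5.032×10^5 × 1.610² / (π² × 1.20×10^11) = 1.101×10^-6 m⁴
I_req = 1.101×10^6 mm⁴
Solid square: I = a⁴/12  ⇒  a = (12I)^(1/4) = (12×1.101×10^6)^(1/4) = 60.3 mm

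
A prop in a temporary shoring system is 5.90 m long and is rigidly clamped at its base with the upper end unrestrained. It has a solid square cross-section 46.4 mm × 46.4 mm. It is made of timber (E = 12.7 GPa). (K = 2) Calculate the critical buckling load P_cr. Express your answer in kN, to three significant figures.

P_cr ≈ 0.348 kN

I = a⁴/12 = 46.4⁴/12 = 3.863×10^5 mm⁴
I = 3.863×10^5 mm⁴ = 3.863×10^-7 m⁴
Effective length L_e = K·L = 2 × 5.90 = 11.80 m
P_cr = π²EI / L_e² = π² × 12.7×10⁹ × 3.863×10^-7 / 11.80² = 347.7 N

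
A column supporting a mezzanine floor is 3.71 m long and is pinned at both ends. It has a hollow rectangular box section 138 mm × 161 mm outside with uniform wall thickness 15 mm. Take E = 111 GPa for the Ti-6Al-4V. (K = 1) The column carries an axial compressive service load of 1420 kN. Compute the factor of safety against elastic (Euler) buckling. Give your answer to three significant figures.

n ≈ 1.21

Inner dimensions: h_i = 161 − 2×15 = 131.0 mm, b_i = 138 − 2×15 = 108.0 mm
Weak-axis I_min = (h_o·b_o³ − h_i·b_i³)/12 with b_o = 138, b_i = 108.0 mm (shorter outer/inner sides).
I_min = (161×138³ − 131.0×108.0³)/12 = 2.151×10^7 mm⁴
I = 2.151×10^7 mm⁴ = 2.151×10^-5 m⁴
Effective length L_e = K·L = 1 × 3.71 = 3.710 m
P_cr = π²EI / L_e² = π² × 111×10⁹ × 2.151×10^-5 / 3.710² = 1.712×10^6 N
Factor of safety n = P_cr / P = 1711.9 / 1420 = 1.21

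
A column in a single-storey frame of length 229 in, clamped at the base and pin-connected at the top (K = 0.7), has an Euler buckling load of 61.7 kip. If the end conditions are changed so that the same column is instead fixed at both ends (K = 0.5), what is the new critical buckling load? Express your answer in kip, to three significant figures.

P_cr ∝ 1/K², so P_cr,new = P_cr,old × (K_old/K_new)² = 61.7 × (0.7/0.5)²
= 61.7 × 1.960 = 121 kip

P_cr ≈ 121 kip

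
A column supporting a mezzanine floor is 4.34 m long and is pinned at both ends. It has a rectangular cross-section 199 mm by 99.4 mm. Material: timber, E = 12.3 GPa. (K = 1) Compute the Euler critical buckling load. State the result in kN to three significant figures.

P_cr ≈ 105 kN

Buckling occurs about the weak axis: I_min = h·b³/12 with b = 99.4 mm (the shorter side).
I_min = 199×99.4³/12 = 1.629×10^7 mm⁴
I = 1.629×10^7 mm⁴ = 1.629×10^-5 m⁴
Effective length L_e = K·L = 1 × 4.34 = 4.340 m
P_cr = π²EI / L_e² = π² × 12.3×10⁹ × 1.629×10^-5 / 4.340² = 1.050×10^5 N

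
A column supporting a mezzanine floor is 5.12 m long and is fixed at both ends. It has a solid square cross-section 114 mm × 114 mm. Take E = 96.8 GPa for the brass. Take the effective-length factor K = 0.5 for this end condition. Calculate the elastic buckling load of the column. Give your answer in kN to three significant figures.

I = a⁴/12 = 114⁴/12 = 1.407×10^7 mm⁴
I = 1.407×10^7 mm⁴ = 1.407×10^-5 m⁴
Effective length L_e = K·L = 0.5 × 5.12 = 2.560 m
P_cr = π²EI / L_e² = π² × 96.8×10⁹ × 1.407×10^-5 / 2.560² = 2.052×10^6 N

P_cr ≈ 2050 kN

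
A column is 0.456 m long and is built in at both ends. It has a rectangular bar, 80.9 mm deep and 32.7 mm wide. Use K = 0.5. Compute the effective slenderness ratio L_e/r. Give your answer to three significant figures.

For a rectangle r_min = b/√12 = 32.7/√12 = 9.440 mm
L_e = K·L = 0.5 × 0.456 m = 0.2280 m = 228.00 mm
λ = L_e / r_min = 228.00 / 9.440 = 24.2

λ ≈ 24.2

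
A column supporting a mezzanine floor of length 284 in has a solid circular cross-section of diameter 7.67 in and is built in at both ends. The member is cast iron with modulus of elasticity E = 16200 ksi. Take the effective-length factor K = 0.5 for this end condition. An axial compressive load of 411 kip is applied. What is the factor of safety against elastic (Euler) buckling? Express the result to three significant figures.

I = πd⁴/64 = π×7.67⁴/64 = 169.9 in⁴
Effective length L_e = K·L = 0.5 × 284 = 142.0 in
P_cr = π²EI / L_e² = π² × 16200×10³ × 169.9 / 142.0² = 1.347×10^6 lb
Factor of safety n = P_cr / P = 1347.1 / 411 = 3.28

n ≈ 3.28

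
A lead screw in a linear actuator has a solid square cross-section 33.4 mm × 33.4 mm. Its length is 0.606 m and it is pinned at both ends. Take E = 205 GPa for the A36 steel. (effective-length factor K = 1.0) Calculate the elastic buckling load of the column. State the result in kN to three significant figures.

I = a⁴/12 = 33.4⁴/12 = 1.037×10^5 mm⁴
I = 1.037×10^5 mm⁴ = 1.037×10^-7 m⁴
Effective length L_e = K·L = 1 × 0.606 = 0.6060 m
P_cr = π²EI / L_e² = π² × 205×10⁹ × 1.037×10^-7 / 0.6060² = 5.714×10^5 N

P_cr ≈ 571 kN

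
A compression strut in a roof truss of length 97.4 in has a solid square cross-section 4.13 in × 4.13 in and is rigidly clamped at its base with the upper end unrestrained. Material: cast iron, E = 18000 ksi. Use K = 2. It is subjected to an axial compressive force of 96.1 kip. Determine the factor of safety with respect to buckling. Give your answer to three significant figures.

I = a⁴/12 = 4.13⁴/12 = 24.24 in⁴
Effective length L_e = K·L = 2 × 97.4 = 194.8 in
P_cr = π²EI / L_e² = π² × 18000×10³ × 24.24 / 194.8² = 1.135×10^5 lb
Factor of safety n = P_cr / P = 113.50 / 96.1 = 1.18

n ≈ 1.18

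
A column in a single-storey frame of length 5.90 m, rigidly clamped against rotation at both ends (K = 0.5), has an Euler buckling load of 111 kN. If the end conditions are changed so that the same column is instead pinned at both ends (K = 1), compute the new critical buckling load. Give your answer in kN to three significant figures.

P_cr ≈ 27.8 kN

P_cr ∝ 1/K², so P_cr,new = P_cr,old × (K_old/K_new)² = 111 × (0.5/1)²
= 111 × 0.2500 = 27.8 kN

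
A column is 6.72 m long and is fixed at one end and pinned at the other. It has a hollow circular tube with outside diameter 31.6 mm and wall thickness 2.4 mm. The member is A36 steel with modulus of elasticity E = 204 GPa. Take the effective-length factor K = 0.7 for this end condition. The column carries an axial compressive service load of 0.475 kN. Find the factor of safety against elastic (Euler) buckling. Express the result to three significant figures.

Inner diameter d_i = 31.6 − 2×2.4 = 26.80 mm
I = π(d_o⁴ − d_i⁴)/64 = π(31.6⁴ − 26.80⁴)/64 = 2.362×10^4 mm⁴
I = 2.362×10^4 mm⁴ = 2.362×10^-8 m⁴
Effective length L_e = K·L = 0.7 × 6.72 = 4.704 m
P_cr = π²EI / L_e² = π² × 204×10⁹ × 2.362×10^-8 / 4.704² = 2.150×10^3 N
Factor of safety n = P_cr / P = 2.1495 / 0.475 = 4.53

n ≈ 4.53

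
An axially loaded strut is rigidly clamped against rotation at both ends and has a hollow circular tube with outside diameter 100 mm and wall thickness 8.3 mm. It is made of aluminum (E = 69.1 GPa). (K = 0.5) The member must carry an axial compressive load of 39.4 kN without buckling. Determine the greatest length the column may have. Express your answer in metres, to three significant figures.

Inner diameter d_i = 100 − 2×8.3 = 83.40 mm
I = π(d_o⁴ − d_i⁴)/64 = π(100⁴ − 83.40⁴)/64 = 2.534×10^6 mm⁴
I = 2.534×10^-6 m⁴
At the buckling limit P_cr = P = 3.940×10^4 N
From P_cr = π²EI/(K·L)²:  L = (1/K)·√(π²EI/P_cr) = (1/0.5)·√(π²×6.91×10^10×2.534×10^-6/3.940×10^4)
L = 13.2 m

L_max ≈ 13.2 m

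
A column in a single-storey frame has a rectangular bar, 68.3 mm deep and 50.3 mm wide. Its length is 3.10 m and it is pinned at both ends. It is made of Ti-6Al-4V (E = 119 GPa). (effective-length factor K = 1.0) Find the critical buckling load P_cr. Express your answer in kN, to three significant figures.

Buckling occurs about the weak axis: I_min = h·b³/12 with b = 50.3 mm (the shorter side).
I_min = 68.3×50.3³/12 = 7.243×10^5 mm⁴
I = 7.243×10^5 mm⁴ = 7.243×10^-7 m⁴
Effective length L_e = K·L = 1 × 3.10 = 3.100 m
P_cr = π²EI / L_e² = π² × 119×10⁹ × 7.243×10^-7 / 3.100² = 8.853×10^4 N

P_cr ≈ 88.5 kN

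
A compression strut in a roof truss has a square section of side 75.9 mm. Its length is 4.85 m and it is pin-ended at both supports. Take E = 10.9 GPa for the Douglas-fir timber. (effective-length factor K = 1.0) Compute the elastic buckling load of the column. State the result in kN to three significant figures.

P_cr ≈ 12.6 kN

I = a⁴/12 = 75.9⁴/12 = 2.766×10^6 mm⁴
I = 2.766×10^6 mm⁴ = 2.766×10^-6 m⁴
Effective length L_e = K·L = 1 × 4.85 = 4.850 m
P_cr = π²EI / L_e² = π² × 10.9×10⁹ × 2.766×10^-6 / 4.850² = 1.265×10^4 N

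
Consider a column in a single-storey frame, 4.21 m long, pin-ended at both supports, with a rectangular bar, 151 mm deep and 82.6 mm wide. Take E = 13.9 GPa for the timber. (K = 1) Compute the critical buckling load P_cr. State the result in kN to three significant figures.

P_cr ≈ 54.9 kN

Buckling occurs about the weak axis: I_min = h·b³/12 with b = 82.6 mm (the shorter side).
I_min = 151×82.6³/12 = 7.091×10^6 mm⁴
I = 7.091×10^6 mm⁴ = 7.091×10^-6 m⁴
Effective length L_e = K·L = 1 × 4.21 = 4.210 m
P_cr = π²EI / L_e² = π² × 13.9×10⁹ × 7.091×10^-6 / 4.210² = 5.489×10^4 N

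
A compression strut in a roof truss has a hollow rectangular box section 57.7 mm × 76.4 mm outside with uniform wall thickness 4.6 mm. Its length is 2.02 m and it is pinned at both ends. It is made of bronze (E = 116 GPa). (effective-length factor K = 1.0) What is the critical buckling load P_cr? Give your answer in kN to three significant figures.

Inner dimensions: h_i = 76.4 − 2×4.6 = 67.20 mm, b_i = 57.7 − 2×4.6 = 48.50 mm
Weak-axis I_min = (h_o·b_o³ − h_i·b_i³)/12 with b_o = 57.7, b_i = 48.50 mm (shorter outer/inner sides).
I_min = (76.4×57.7³ − 67.20×48.50³)/12 = 5.842×10^5 mm⁴
I = 5.842×10^5 mm⁴ = 5.842×10^-7 m⁴
Effective length L_e = K·L = 1 × 2.02 = 2.020 m
P_cr = π²EI / L_e² = π² × 116×10⁹ × 5.842×10^-7 / 2.020² = 1.639×10^5 N

P_cr ≈ 164 kN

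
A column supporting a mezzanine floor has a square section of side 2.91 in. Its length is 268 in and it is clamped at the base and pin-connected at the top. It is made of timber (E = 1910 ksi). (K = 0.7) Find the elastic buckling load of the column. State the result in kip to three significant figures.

P_cr ≈ 3.20 kip

I = a⁴/12 = 2.91⁴/12 = 5.976 in⁴
Effective length L_e = K·L = 0.7 × 268 = 187.6 in
P_cr = π²EI / L_e² = π² × 1910×10³ × 5.976 / 187.6² = 3.201×10^3 lb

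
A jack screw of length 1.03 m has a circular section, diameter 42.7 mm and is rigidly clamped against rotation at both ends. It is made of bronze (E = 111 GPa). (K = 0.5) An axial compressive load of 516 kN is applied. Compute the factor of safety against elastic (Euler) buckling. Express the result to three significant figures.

n ≈ 1.31

I = πd⁴/64 = π×42.7⁴/64 = 1.632×10^5 mm⁴
I = 1.632×10^5 mm⁴ = 1.632×10^-7 m⁴
Effective length L_e = K·L = 0.5 × 1.03 = 0.5150 m
P_cr = π²EI / L_e² = π² × 111×10⁹ × 1.632×10^-7 / 0.5150² = 6.740×10^5 N
Factor of safety n = P_cr / P = 674.05 / 516 = 1.31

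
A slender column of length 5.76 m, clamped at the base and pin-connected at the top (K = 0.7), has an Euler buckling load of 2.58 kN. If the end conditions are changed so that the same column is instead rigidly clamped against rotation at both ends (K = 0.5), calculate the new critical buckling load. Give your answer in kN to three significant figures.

P_cr ∝ 1/K², so P_cr,new = P_cr,old × (K_old/K_new)² = 2.58 × (0.7/0.5)²
= 2.58 × 1.960 = 5.06 kN

P_cr ≈ 5.06 kN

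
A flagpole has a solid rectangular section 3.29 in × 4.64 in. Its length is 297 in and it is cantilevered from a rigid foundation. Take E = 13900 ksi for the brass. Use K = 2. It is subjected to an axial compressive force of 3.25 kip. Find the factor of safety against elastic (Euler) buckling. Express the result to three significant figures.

Buckling occurs about the weak axis: I_min = h·b³/12 with b = 3.29 in (the shorter side).
I_min = 4.64×3.29³/12 = 13.77 in⁴
Effective length L_e = K·L = 2 × 297 = 594.0 in
P_cr = π²EI / L_e² = π² × 13900×10³ × 13.77 / 594.0² = 5.354×10^3 lb
Factor of safety n = P_cr / P = 5.3538 / 3.25 = 1.65

n ≈ 1.65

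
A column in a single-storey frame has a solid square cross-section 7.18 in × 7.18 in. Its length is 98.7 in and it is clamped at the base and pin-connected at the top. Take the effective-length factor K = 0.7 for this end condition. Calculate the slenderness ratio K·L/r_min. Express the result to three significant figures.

For a square r = a/√12 = 7.18/√12 = 2.073 in
L_e = K·L = 0.7 × 98.7 = 69.09 in
λ = L_e / r_min = 69.090 / 2.073 = 33.3

λ ≈ 33.3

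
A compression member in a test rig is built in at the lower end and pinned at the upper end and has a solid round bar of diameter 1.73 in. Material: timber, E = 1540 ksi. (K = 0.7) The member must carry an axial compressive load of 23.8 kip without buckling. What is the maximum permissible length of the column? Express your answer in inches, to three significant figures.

L_max ≈ 23.9 in

I = πd⁴/64 = π×1.73⁴/64 = 0.4397 in⁴
At the buckling limit P_cr = P = 2.380×10^4 lb
From P_cr = π²EI/(K·L)²:  L = (1/K)·√(π²EI/P_cr) = (1/0.7)·√(π²×1.54×10^6×0.4397/2.380×10^4)
L = 23.9 in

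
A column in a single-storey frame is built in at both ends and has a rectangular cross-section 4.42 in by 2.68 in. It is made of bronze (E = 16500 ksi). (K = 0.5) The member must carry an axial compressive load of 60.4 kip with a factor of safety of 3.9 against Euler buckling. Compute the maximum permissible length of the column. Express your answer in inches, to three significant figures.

Buckling occurs about the weak axis: I_min = h·b³/12 with b = 2.68 in (the shorter side).
I_min = 4.42×2.68³/12 = 7.090 in⁴
Required critical load P_cr = n·P = 3.9 × 60.4 = 235.6 kip = 2.356×10^5 lb
From P_cr = π²EI/(K·L)²:  L = (1/K)·√(π²EI/P_cr) = (1/0.5)·√(π²×1.65×10^7×7.090/2.356×10^5)
L = 140 in

L_max ≈ 140 in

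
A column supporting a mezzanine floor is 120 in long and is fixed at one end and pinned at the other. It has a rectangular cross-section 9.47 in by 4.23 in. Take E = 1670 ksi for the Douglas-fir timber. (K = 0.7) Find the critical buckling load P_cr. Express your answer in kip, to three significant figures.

P_cr ≈ 140 kip

Buckling occurs about the weak axis: I_min = h·b³/12 with b = 4.23 in (the shorter side).
I_min = 9.47×4.23³/12 = 59.73 in⁴
Effective length L_e = K·L = 0.7 × 120 = 84.00 in
P_cr = π²EI / L_e² = π² × 1670×10³ × 59.73 / 84.00² = 1.395×10^5 lb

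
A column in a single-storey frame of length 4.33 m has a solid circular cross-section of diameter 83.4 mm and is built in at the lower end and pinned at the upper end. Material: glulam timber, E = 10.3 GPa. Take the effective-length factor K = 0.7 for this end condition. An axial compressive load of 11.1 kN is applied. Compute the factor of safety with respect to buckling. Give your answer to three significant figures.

n ≈ 2.37

I = πd⁴/64 = π×83.4⁴/64 = 2.375×10^6 mm⁴
I = 2.375×10^6 mm⁴ = 2.375×10^-6 m⁴
Effective length L_e = K·L = 0.7 × 4.33 = 3.031 m
P_cr = π²EI / L_e² = π² × 10.3×10⁹ × 2.375×10^-6 / 3.031² = 2.628×10^4 N
Factor of safety n = P_cr / P = 26.278 / 11.1 = 2.37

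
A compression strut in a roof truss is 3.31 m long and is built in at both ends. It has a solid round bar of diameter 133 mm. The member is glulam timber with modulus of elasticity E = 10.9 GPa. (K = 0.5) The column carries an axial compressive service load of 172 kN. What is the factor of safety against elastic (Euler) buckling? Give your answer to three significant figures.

n ≈ 3.51

I = πd⁴/64 = π×133⁴/64 = 1.536×10^7 mm⁴
I = 1.536×10^7 mm⁴ = 1.536×10^-5 m⁴
Effective length L_e = K·L = 0.5 × 3.31 = 1.655 m
P_cr = π²EI / L_e² = π² × 10.9×10⁹ × 1.536×10^-5 / 1.655² = 6.033×10^5 N
Factor of safety n = P_cr / P = 603.26 / 172 = 3.51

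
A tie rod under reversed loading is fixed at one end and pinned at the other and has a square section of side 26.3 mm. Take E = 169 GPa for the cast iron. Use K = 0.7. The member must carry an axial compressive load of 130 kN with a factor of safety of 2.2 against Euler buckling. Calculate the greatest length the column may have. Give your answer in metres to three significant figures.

L_max ≈ 0.689 m

I = a⁴/12 = 26.3⁴/12 = 3.987×10^4 mm⁴
I = 3.987×10^-8 m⁴
Required critical load P_cr = n·P = 2.2 × 130 = 286.0 kN = 2.860×10^5 N
From P_cr = π²EI/(K·L)²:  L = (1/K)·√(π²EI/P_cr) = (1/0.7)·√(π²×1.69×10^11×3.987×10^-8/2.860×10^5)
L = 0.689 m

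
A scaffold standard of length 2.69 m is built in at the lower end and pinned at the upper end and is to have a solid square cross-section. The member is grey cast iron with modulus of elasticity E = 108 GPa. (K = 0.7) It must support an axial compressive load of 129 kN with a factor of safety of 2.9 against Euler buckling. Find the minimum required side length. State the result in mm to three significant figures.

Required P_cr = n·P = 2.9 × 129 = 374.1 kN
L_e = K·L = 0.7 × 2.69 = 1.883 m
Required I = P_cr·L_e²/(π²E) = 3.741×10^5 × 1.883² / (π² × 1.08×10^11) = 1.244×10^-6 m⁴
I_req = 1.244×10^6 mm⁴
Solid square: I = a⁴/12  ⇒  a = (12I)^(1/4) = (12×1.244×10^6)^(1/4) = 62.2 mm

a ≈ 62.2 mm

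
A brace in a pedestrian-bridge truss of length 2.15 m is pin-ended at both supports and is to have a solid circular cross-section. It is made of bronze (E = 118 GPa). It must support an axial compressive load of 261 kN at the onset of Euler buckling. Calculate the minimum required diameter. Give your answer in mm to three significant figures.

L_e = K·L = 1 × 2.15 = 2.150 m
Required I = P_cr·L_e²/(π²E) = 2.610×10^5 × 2.150² / (π² × 1.18×10^11) = 1.036×10^-6 m⁴
I_req = 1.036×10^6 mm⁴
Solid circle: I = πd⁴/64  ⇒  d = (64I/π)^(1/4) = (64×1.036×10^6/π)^(1/4) = 67.8 mm

d ≈ 67.8 mm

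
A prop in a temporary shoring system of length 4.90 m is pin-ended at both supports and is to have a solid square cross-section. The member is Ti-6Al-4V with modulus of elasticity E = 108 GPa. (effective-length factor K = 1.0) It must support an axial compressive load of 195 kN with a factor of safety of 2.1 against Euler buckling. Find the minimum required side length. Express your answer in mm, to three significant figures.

a ≈ 103 mm

Required P_cr = n·P = 2.1 × 195 = 409.5 kN
L_e = K·L = 1 × 4.90 = 4.900 m
Required I = P_cr·L_e²/(π²E) = 4.095×10^5 × 4.900² / (π² × 1.08×10^11) = 9.224×10^-6 m⁴
I_req = 9.224×10^6 mm⁴
Solid square: I = a⁴/12  ⇒  a = (12I)^(1/4) = (12×9.224×10^6)^(1/4) = 103 mm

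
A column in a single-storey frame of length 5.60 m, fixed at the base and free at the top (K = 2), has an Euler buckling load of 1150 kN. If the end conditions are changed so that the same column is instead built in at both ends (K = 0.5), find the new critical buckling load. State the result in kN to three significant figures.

P_cr ∝ 1/K², so P_cr,new = P_cr,old × (K_old/K_new)² = 1150 × (2/0.5)²
= 1150 × 16.00 = 18400 kN

P_cr ≈ 18400 kN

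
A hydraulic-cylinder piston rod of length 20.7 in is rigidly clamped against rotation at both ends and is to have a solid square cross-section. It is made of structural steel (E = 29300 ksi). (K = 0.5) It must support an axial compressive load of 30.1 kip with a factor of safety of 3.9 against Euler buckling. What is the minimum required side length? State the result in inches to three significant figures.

Required P_cr = n·P = 3.9 × 30.1 = 117.4 kip
L_e = K·L = 0.5 × 20.7 = 10.35 in
Required I = P_cr·L_e²/(π²E) = 1.174×10^5 × 10.35² / (π² × 2.93×10^7) = 4.349×10^-2 in⁴
Solid square: I = a⁴/12  ⇒  a = (12I)^(1/4) = (12×4.349×10^-2)^(1/4) = 0.850 in

a ≈ 0.850 in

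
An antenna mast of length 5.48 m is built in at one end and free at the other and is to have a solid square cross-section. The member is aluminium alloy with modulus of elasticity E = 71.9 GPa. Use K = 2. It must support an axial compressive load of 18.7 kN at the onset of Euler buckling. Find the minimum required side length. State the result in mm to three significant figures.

L_e = K·L = 2 × 5.48 = 10.96 m
Required I = P_cr·L_e²/(π²E) = 1.870×10^4 × 10.96² / (π² × 7.19×10^10) = 3.165×10^-6 m⁴
I_req = 3.165×10^6 mm⁴
Solid square: I = a⁴/12  ⇒  a = (12I)^(1/4) = (12×3.165×10^6)^(1/4) = 78.5 mm

a ≈ 78.5 mm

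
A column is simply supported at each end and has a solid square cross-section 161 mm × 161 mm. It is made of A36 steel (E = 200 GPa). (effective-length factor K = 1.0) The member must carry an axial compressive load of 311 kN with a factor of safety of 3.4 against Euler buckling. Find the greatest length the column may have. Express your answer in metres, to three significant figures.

L_max ≈ 10.2 m

I = a⁴/12 = 161⁴/12 = 5.599×10^7 mm⁴
I = 5.599×10^-5 m⁴
Required critical load P_cr = n·P = 3.4 × 311 = 1057 kN = 1.057×10^6 N
From P_cr = π²EI/(K·L)²:  L = (1/K)·√(π²EI/P_cr) = (1/1)·√(π²×2.00×10^11×5.599×10^-5/1.057×10^6)
L = 10.2 m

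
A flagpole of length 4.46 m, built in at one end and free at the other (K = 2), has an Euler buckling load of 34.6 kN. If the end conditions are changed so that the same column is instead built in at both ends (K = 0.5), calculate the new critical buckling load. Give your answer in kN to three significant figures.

P_cr ≈ 554 kN

P_cr ∝ 1/K², so P_cr,new = P_cr,old × (K_old/K_new)² = 34.6 × (2/0.5)²
= 34.6 × 16.00 = 554 kN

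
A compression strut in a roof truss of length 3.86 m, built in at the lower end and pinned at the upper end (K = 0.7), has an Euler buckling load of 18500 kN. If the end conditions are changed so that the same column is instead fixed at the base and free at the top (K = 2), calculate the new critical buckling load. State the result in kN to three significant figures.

P_cr ≈ 2270 kN

P_cr ∝ 1/K², so P_cr,new = P_cr,old × (K_old/K_new)² = 18500 × (0.7/2)²
= 18500 × 0.1225 = 2270 kN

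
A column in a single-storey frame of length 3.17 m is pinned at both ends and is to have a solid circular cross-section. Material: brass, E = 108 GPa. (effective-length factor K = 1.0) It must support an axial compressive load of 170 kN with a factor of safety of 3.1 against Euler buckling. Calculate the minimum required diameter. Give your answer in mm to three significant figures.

Required P_cr = n·P = 3.1 × 170 = 527.0 kN
L_e = K·L = 1 × 3.17 = 3.170 m
Required I = P_cr·L_e²/(π²E) = 5.270×10^5 × 3.170² / (π² × 1.08×10^11) = 4.968×10^-6 m⁴
I_req = 4.968×10^6 mm⁴
Solid circle: I = πd⁴/64  ⇒  d = (64I/π)^(1/4) = (64×4.968×10^6/π)^(1/4) = 100 mm

d ≈ 100 mm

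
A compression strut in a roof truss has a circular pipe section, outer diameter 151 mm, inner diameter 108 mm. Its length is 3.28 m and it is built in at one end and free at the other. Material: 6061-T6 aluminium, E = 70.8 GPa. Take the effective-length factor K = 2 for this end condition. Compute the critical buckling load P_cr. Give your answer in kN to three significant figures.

d_o = 151 mm, d_i = 108 mm
I = π(d_o⁴ − d_i⁴)/64 = π(151⁴ − 108.0⁴)/64 = 1.884×10^7 mm⁴
I = 1.884×10^7 mm⁴ = 1.884×10^-5 m⁴
Effective length L_e = K·L = 2 × 3.28 = 6.560 m
P_cr = π²EI / L_e² = π² × 70.8×10⁹ × 1.884×10^-5 / 6.560² = 3.059×10^5 N

P_cr ≈ 306 kN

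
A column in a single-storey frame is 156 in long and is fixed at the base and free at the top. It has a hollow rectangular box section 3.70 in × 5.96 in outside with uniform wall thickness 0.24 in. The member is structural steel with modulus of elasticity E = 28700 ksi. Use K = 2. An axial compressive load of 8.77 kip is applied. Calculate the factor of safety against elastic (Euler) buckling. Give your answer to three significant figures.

Inner dimensions: h_i = 5.96 − 2×0.24 = 5.480 in, b_i = 3.70 − 2×0.24 = 3.220 in
Weak-axis I_min = (h_o·b_o³ − h_i·b_i³)/12 with b_o = 3.70, b_i = 3.220 in (shorter outer/inner sides).
I_min = (5.96×3.70³ − 5.480×3.220³)/12 = 9.911 in⁴
Effective length L_e = K·L = 2 × 156 = 312.0 in
P_cr = π²EI / L_e² = π² × 28700×10³ × 9.911 / 312.0² = 2.884×10^4 lb
Factor of safety n = P_cr / P = 28.840 / 8.77 = 3.29

n ≈ 3.29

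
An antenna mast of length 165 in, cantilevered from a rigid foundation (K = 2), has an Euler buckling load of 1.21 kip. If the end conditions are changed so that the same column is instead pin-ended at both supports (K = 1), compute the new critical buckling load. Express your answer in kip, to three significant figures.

P_cr ∝ 1/K², so P_cr,new = P_cr,old × (K_old/K_new)² = 1.21 × (2/1)²
= 1.21 × 4.000 = 4.84 kip

P_cr ≈ 4.84 kip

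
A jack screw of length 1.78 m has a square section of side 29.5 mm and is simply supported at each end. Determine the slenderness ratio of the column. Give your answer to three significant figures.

For a square r = a/√12 = 29.5/√12 = 8.516 mm
L_e = K·L = 1 × 1.78 m = 1.780 m = 1780.0 mm
λ = L_e / r_min = 1780.0 / 8.516 = 209

λ ≈ 209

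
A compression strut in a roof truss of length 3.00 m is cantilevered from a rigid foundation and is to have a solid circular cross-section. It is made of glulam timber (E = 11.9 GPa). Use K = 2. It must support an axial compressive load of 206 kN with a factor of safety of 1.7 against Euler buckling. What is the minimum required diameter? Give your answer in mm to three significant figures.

d ≈ 216 mm

Required P_cr = n·P = 1.7 × 206 = 350.2 kN
L_e = K·L = 2 × 3.00 = 6.000 m
Required I = P_cr·L_e²/(π²E) = 3.502×10^5 × 6.000² / (π² × 1.19×10^10) = 1.073×10^-4 m⁴
I_req = 1.073×10^8 mm⁴
Solid circle: I = πd⁴/64  ⇒  d = (64I/π)^(1/4) = (64×1.073×10^8/π)^(1/4) = 216 mm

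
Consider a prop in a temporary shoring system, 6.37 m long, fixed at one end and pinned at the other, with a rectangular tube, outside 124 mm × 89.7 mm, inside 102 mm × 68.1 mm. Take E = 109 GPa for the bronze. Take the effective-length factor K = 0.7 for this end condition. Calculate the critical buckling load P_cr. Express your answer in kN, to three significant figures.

P_cr ≈ 258 kN

Weak-axis I_min = (h_o·b_o³ − h_i·b_i³)/12 with b_o = 89.7, b_i = 68.10 mm (shorter outer/inner sides).
I_min = (124×89.7³ − 102.0×68.10³)/12 = 4.773×10^6 mm⁴
I = 4.773×10^6 mm⁴ = 4.773×10^-6 m⁴
Effective length L_e = K·L = 0.7 × 6.37 = 4.459 m
P_cr = π²EI / L_e² = π² × 109×10⁹ × 4.773×10^-6 / 4.459² = 2.583×10^5 N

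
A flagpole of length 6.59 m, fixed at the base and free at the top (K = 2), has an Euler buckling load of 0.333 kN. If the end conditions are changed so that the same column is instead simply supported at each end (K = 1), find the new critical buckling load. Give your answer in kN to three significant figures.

P_cr ≈ 1.33 kN

P_cr ∝ 1/K², so P_cr,new = P_cr,old × (K_old/K_new)² = 0.333 × (2/1)²
= 0.333 × 4.000 = 1.33 kN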